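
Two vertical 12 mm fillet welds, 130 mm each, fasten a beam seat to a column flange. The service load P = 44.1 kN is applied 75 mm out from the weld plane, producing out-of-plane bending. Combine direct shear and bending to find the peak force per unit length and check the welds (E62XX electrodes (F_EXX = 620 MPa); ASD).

L_w = 2 × 130 = 260 mm; section modulus (unit throat) S = 2 × L²/6 = 5633 mm².
Direct shear f_v = P/L_w = 44.1×10³/260 = 169.6 N/mm.
Moment M = P × e = 44.1×10³ × 75 = 3307500 N·mm; bending f_b = M/S = 587.1 N/mm.
f_max = √(f_v² + f_b²) = √(169.6² + 587.1²) = 611.1 N/mm.
r_n/Ω = (1/2.0) × 0.6 × 620 × (0.707 × 12) = 1578 N/mm → adequate.

f_max ≈ 611 N/mm; adequate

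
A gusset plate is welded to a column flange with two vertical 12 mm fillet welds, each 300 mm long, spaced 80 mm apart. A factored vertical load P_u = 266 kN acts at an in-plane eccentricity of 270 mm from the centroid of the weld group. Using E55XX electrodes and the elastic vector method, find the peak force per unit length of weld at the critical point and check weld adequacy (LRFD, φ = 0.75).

f_max ≈ 2200 N/mm; NOT adequate

E55XX → F_EXX = 550 MPa.
Total weld length L_w = 600 mm. Treat welds as unit-width lines.
Polar moment about centroid: J = 2[d³/12 + d(b/2)²] = 2[300³/12 + 300×40²] = 5460000 mm³.
Direct shear f_v = P/L_w = 266×10³ / 600 = 443.3 N/mm (vertical).
Torsion M = P·e = 266×10³ × 270 = 71820000 N·mm.
Critical point at (x, y) = (40, 150) from centroid. f_tx = M·y/J = 1973 N/mm; f_ty = M·x/J = 526.2 N/mm.
Resultant f_max = √[f_tx² + (f_v + f_ty)²] = √[1973² + (443.3 + 526.2)²] = 2198 N/mm.
Capacity per unit length: φr_n = 0.75 × 0.6 × 550 × (0.707 × 12) = 2100 N/mm.
2198 > 2100 → NOT adequate.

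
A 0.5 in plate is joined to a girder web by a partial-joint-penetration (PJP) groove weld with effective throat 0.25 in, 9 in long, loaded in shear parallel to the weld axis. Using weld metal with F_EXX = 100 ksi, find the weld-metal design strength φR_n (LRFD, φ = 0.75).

φR_n ≈ 101 kip

Effective throat (given) t_e = 0.25 in.
A_we = 0.25 × 9 = 2.25 in².
F_nw = 0.6 F_EXX = 60 ksi.
φR_n = 0.75 × 60 × 2.25 = 101.2 kip.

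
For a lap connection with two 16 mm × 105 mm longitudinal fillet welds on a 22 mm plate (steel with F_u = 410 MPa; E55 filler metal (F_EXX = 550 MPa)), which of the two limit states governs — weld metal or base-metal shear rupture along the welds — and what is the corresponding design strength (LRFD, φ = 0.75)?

φR_n ≈ 588 kN (weld metal governs)

t_e = 0.707 × 16 = 11.31 mm; L = 210 mm.
Weld metal: φR_n = 0.75 × 0.6 × 550 × 11.31 × 210 × 10⁻³ = 587.9 kN.
Base metal (shear rupture): φR_n = 0.75 × 0.6 × 410 × 22 × 210 × 10⁻³ = 852.4 kN.
Governing: weld metal.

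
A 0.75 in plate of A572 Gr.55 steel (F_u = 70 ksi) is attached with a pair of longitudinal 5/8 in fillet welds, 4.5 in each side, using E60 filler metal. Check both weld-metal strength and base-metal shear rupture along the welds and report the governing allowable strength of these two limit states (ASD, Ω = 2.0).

E60XX → F_EXX = 60 ksi.
t_e = 0.707 × 0.625 = 0.4419 in; L = 9 in.
Weld metal: R_n/Ω = (1/2.0) × 0.6 × 60 × 0.4419 × 9 = 71.58 kip.
Base metal (shear rupture): R_n/Ω = (1/2.0) × 0.6 × 70 × 0.75 × 9 = 141.8 kip.
Governing: weld metal.

R_n/Ω ≈ 71.6 kip (weld metal governs)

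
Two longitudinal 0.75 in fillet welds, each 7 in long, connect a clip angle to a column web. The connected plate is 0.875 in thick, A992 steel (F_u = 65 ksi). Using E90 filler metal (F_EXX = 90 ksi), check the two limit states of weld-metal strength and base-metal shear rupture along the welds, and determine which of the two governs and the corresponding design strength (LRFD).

φR_n ≈ 301 kips (weld metal governs)

t_e = 0.707 × 0.75 = 0.5302 in; L = 14 in.
Weld metal: φR_n = 0.75 × 0.6 × 90 × 0.5302 × 14 = 300.7 kips.
Base metal (shear rupture): φR_n = 0.75 × 0.6 × 65 × 0.875 × 14 = 358.3 kips.
Governing: weld metal.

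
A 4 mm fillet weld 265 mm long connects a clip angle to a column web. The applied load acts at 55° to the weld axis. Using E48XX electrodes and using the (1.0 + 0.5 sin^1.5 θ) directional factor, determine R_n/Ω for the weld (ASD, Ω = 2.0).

E48XX → F_EXX = 480 MPa.
t_e = 0.707 × 4 = 2.828 mm; A_we = 2.828 × 265 = 749.4 mm².
Directional factor: 1.0 + 0.5 sin^1.5(55°) = 1.371.
F_nw = 0.6 × 480 × 1.371 = 394.8 MPa.
R_n/Ω = (394.8 × 749.4) / 2.0 × 10⁻³ = 147.9 kN.

R_n/Ω ≈ 148 kN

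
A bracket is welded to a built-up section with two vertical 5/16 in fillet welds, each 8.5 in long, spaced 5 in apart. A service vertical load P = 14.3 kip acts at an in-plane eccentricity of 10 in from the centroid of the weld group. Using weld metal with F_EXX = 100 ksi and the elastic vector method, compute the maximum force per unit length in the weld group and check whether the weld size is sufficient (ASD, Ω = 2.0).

Total weld length L_w = 17 in. Treat welds as unit-width lines.
Polar moment about centroid: J = 2[d³/12 + d(b/2)²] = 2[8.5³/12 + 8.5×2.5²] = 208.6 in³.
Direct shear f_v = P/L_w = 14.3 / 17 = 0.8412 kip/in (vertical).
Torsion M = P·e = 14.3 × 10 = 143 kip·in.
Critical point at (x, y) = (2.5, 4.25) from centroid. f_tx = M·y/J = 2.913 kip/in; f_ty = M·x/J = 1.714 kip/in.
Resultant f_max = √[f_tx² + (f_v + f_ty)²] = √[2.913² + (0.8412 + 1.714)²] = 3.875 kip/in.
Capacity per unit length: r_n/Ω = (1/2.0) × 0.6 × 100 × (0.707 × 0.3125) = 6.628 kip/in.
3.875 ≤ 6.628 → adequate.

f_max ≈ 3.88 kip/in; adequate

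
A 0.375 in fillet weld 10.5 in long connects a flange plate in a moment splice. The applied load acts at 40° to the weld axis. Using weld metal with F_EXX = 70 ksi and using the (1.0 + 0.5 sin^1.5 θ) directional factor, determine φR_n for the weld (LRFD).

t_e = 0.707 × 0.375 = 0.2651 in; A_we = 0.2651 × 10.5 = 2.784 in².
Directional factor: 1.0 + 0.5 sin^1.5(40°) = 1.258.
F_nw = 0.6 × 70 × 1.258 = 52.82 ksi.
φR_n = 0.75 × 52.82 × 2.784 = 110.3 kip.

φR_n ≈ 110 kip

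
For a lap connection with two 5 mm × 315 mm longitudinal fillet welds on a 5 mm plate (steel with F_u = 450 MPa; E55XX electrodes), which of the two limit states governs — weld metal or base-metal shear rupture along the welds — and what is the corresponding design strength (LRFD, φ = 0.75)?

φR_n ≈ 551 kN (weld metal governs)

E55XX → F_EXX = 550 MPa.
t_e = 0.707 × 5 = 3.535 mm; L = 630 mm.
Weld metal: φR_n = 0.75 × 0.6 × 550 × 3.535 × 630 × 10⁻³ = 551.2 kN.
Base metal (shear rupture): φR_n = 0.75 × 0.6 × 450 × 5 × 630 × 10⁻³ = 637.9 kN.
Governing: weld metal.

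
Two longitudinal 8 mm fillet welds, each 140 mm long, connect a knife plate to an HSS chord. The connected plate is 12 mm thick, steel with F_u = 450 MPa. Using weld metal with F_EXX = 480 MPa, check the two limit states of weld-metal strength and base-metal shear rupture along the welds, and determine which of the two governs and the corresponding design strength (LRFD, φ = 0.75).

t_e = 0.707 × 8 = 5.656 mm; L = 280 mm.
Weld metal: φR_n = 0.75 × 0.6 × 480 × 5.656 × 280 × 10⁻³ = 342.1 kN.
Base metal (shear rupture): φR_n = 0.75 × 0.6 × 450 × 12 × 280 × 10⁻³ = 680.4 kN.
Governing: weld metal.

φR_n ≈ 342 kN (weld metal governs)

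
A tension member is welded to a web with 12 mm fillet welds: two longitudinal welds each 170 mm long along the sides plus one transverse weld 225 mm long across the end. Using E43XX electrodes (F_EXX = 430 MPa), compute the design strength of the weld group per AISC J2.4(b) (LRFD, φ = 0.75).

t_e = 0.707 × 12 = 8.484 mm.
R_nwl = 0.6 × 430 × 8.484 × 340 × 10⁻³ = 744.2 kN (longitudinal, 2 welds).
R_nwt = 0.6 × 430 × 8.484 × 225 × 10⁻³ = 492.5 kN (transverse, base value).
(i) R_nwl + R_nwt = 1237 kN; (ii) 0.85 R_nwl + 1.5 R_nwt = 1371 kN.
R_n = max = 1371 kN [governs: (ii)]; φR_n = 1028 kN.

φR_n ≈ 1030 kN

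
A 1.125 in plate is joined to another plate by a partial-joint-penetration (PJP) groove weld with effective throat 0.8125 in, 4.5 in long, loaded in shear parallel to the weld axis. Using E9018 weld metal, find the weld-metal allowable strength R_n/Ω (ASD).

E90XX → F_EXX = 90 ksi.
Effective throat (given) t_e = 0.8125 in.
A_we = 0.8125 × 4.5 = 3.656 in².
F_nw = 0.6 F_EXX = 54 ksi.
R_n/Ω = (54 × 3.656) / 2.0 = 98.72 kips.

R_n/Ω ≈ 98.7 kips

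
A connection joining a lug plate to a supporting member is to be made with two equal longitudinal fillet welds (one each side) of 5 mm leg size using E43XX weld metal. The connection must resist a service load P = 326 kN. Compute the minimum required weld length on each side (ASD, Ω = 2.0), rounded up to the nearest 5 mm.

L = 360 mm on each side

E43XX → F_EXX = 430 MPa.
Throat t_e = 0.707 × 5 = 3.535 mm.
r_n/Ω = (0.6 × 430 × 3.535) / 2.0 = 456 N/mm = 0.456 kN/mm.
L_req = P / (r_n/Ω) = 326 / 0.456 = 714.9 mm total.
Per side: 714.9 / 2 = 357.4 mm.
Round up → use L = 360 mm on each side.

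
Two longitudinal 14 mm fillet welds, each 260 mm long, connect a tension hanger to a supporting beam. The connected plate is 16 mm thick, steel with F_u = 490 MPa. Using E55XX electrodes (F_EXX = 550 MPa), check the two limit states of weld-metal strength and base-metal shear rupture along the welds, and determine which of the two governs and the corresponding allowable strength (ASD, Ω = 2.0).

t_e = 0.707 × 14 = 9.898 mm; L = 520 mm.
Weld metal: R_n/Ω = (1/2.0) × 0.6 × 550 × 9.898 × 520 × 10⁻³ = 849.2 kN.
Base metal (shear rupture): R_n/Ω = (1/2.0) × 0.6 × 490 × 16 × 520 × 10⁻³ = 1223 kN.
Governing: weld metal.

R_n/Ω ≈ 849 kN (weld metal governs)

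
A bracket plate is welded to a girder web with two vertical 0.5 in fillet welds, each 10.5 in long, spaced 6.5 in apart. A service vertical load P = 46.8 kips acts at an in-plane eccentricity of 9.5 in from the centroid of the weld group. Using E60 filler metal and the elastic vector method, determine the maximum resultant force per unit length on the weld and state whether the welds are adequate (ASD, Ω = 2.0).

f_max ≈ 8.02 kip/in; NOT adequate

E60XX → F_EXX = 60 ksi.
Total weld length L_w = 21 in. Treat welds as unit-width lines.
Polar moment about centroid: J = 2[d³/12 + d(b/2)²] = 2[10.5³/12 + 10.5×3.25²] = 414.8 in³.
Direct shear f_v = P/L_w = 46.8 / 21 = 2.229 kip/in (vertical).
Torsion M = P·e = 46.8 × 9.5 = 444.6 kip·in.
Critical point at (x, y) = (3.25, 5.25) from centroid. f_tx = M·y/J = 5.628 kip/in; f_ty = M·x/J = 3.484 kip/in.
Resultant f_max = √[f_tx² + (f_v + f_ty)²] = √[5.628² + (2.229 + 3.484)²] = 8.019 kip/in.
Capacity per unit length: r_n/Ω = (1/2.0) × 0.6 × 60 × (0.707 × 0.5) = 6.363 kip/in.
8.019 > 6.363 → NOT adequate.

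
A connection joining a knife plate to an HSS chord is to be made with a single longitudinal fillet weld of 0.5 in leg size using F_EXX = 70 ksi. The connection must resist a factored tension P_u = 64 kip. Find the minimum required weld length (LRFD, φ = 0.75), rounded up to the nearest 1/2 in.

L = 6 in

Throat t_e = 0.707 × 0.5 = 0.3535 in.
φr_n = 0.75 × 0.6 × 70 × 0.3535 = 11.14 kip/in.
L_req = P_u / φr_n = 64 / 11.14 = 5.748 in total.
Round up → use L = 6 in.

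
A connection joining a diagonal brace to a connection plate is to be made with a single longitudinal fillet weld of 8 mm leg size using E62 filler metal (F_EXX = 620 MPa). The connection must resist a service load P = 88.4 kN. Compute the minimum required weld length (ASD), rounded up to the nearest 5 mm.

Throat t_e = 0.707 × 8 = 5.656 mm.
r_n/Ω = (0.6 × 620 × 5.656) / 2.0 = 1052 N/mm = 1.052 kN/mm.
L_req = P / (r_n/Ω) = 88.4 / 1.052 = 84.03 mm total.
Round up → use L = 85 mm.

L = 85 mm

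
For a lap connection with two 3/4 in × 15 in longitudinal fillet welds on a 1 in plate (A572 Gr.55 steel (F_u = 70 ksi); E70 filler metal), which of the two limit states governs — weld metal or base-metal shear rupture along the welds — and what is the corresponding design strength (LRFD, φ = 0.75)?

φR_n ≈ 501 kips (weld metal governs)

E70XX → F_EXX = 70 ksi.
t_e = 0.707 × 0.75 = 0.5302 in; L = 30 in.
Weld metal: φR_n = 0.75 × 0.6 × 70 × 0.5302 × 30 = 501.1 kips.
Base metal (shear rupture): φR_n = 0.75 × 0.6 × 70 × 1 × 30 = 945 kips.
Governing: weld metal.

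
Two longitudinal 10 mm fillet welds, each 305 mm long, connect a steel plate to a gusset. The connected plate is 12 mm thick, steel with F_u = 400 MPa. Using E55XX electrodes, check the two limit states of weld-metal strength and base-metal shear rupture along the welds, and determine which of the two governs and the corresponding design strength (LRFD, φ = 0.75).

E55XX → F_EXX = 550 MPa.
t_e = 0.707 × 10 = 7.07 mm; L = 610 mm.
Weld metal: φR_n = 0.75 × 0.6 × 550 × 7.07 × 610 × 10⁻³ = 1067 kN.
Base metal (shear rupture): φR_n = 0.75 × 0.6 × 400 × 12 × 610 × 10⁻³ = 1318 kN.
Governing: weld metal.

φR_n ≈ 1070 kN (weld metal governs)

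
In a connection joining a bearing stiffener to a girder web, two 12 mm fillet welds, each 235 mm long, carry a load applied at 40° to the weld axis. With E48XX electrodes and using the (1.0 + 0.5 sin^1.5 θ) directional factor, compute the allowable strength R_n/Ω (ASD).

E48XX → F_EXX = 480 MPa.
t_e = 0.707 × 12 = 8.484 mm; A_we = 8.484 × 470 = 3987 mm².
Directional factor: 1.0 + 0.5 sin^1.5(40°) = 1.258.
F_nw = 0.6 × 480 × 1.258 = 362.2 MPa.
R_n/Ω = (362.2 × 3987) / 2.0 × 10⁻³ = 722.2 kN.

R_n/Ω ≈ 722 kN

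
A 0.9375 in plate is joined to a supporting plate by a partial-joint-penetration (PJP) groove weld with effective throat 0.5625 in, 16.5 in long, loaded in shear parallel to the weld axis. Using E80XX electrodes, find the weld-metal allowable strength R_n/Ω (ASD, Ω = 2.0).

E80XX → F_EXX = 80 ksi.
Effective throat (given) t_e = 0.5625 in.
A_we = 0.5625 × 16.5 = 9.281 in².
F_nw = 0.6 F_EXX = 48 ksi.
R_n/Ω = (48 × 9.281) / 2.0 = 222.8 kips.

R_n/Ω ≈ 223 kips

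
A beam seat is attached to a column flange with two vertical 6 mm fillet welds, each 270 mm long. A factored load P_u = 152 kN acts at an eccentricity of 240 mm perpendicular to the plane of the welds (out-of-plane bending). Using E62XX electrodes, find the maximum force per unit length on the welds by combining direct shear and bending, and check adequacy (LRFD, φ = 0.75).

E62XX → F_EXX = 620 MPa.
L_w = 2 × 270 = 540 mm; section modulus (unit throat) S = 2 × L²/6 = 24300 mm².
Direct shear f_v = P/L_w = 152×10³/540 = 281.5 N/mm.
Moment M = P × e = 152×10³ × 240 = 36480000 N·mm; bending f_b = M/S = 1501 N/mm.
f_max = √(f_v² + f_b²) = √(281.5² + 1501²) = 1527 N/mm.
φr_n = 0.75 × 0.6 × 620 × (0.707 × 6) = 1184 N/mm → NOT adequate.

f_max ≈ 1530 N/mm; NOT adequate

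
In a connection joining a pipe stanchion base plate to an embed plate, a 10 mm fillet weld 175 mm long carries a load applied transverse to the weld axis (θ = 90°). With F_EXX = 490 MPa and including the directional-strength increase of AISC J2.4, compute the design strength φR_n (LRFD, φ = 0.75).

t_e = 0.707 × 10 = 7.07 mm; A_we = 7.07 × 175 = 1237 mm².
Directional factor: 1.0 + 0.5 sin^1.5(90°) = 1.5.
F_nw = 0.6 × 490 × 1.5 = 441 MPa.
φR_n = 0.75 × 441 × 1237 × 10⁻³ = 409.2 kN.

φR_n ≈ 409 kN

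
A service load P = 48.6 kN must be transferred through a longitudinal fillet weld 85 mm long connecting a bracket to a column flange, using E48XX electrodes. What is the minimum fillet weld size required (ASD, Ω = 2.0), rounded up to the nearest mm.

w = 6 mm

E48XX → F_EXX = 480 MPa.
Total weld length L = 85 mm.
Required throat t_e = P × Ω / (0.6 F_EXX × L) = 48.6 × 2.0 / (0.6 × 480 × 85 × 10⁻³) = 3.971 mm.
Required leg w = t_e / 0.707 = 5.616 mm → use 6 mm.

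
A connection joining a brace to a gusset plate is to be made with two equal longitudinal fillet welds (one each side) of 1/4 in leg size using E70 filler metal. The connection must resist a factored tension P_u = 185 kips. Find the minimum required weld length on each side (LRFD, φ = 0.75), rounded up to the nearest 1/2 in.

E70XX → F_EXX = 70 ksi.
Throat t_e = 0.707 × 0.25 = 0.1767 in.
φr_n = 0.75 × 0.6 × 70 × 0.1767 = 5.568 kips/in.
L_req = P_u / φr_n = 185 / 5.568 = 33.23 in total.
Per side: 33.23 / 2 = 16.61 in.
Round up → use L = 17 in on each side.

L = 17 in on each side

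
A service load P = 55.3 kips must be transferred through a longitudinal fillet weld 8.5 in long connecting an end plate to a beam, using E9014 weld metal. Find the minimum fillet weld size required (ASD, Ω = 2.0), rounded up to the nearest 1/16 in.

E90XX → F_EXX = 90 ksi.
Total weld length L = 8.5 in.
Required throat t_e = P × Ω / (0.6 F_EXX × L) = 55.3 × 2.0 / (0.6 × 90 × 8.5) = 0.241 in.
Required leg w = t_e / 0.707 = 0.3408 in → use 3/8 in.

w = 3/8 in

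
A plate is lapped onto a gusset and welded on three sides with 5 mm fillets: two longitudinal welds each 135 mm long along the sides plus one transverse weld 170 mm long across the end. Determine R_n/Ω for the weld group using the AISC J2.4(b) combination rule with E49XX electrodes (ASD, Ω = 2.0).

E49XX → F_EXX = 490 MPa.
t_e = 0.707 × 5 = 3.535 mm.
R_nwl = 0.6 × 490 × 3.535 × 270 × 10⁻³ = 280.6 kN (longitudinal, 2 welds).
R_nwt = 0.6 × 490 × 3.535 × 170 × 10⁻³ = 176.7 kN (transverse, base value).
(i) R_nwl + R_nwt = 457.3 kN; (ii) 0.85 R_nwl + 1.5 R_nwt = 503.5 kN.
R_n = max = 503.5 kN [governs: (ii)]; R_n/Ω = 251.8 kN.

R_n/Ω ≈ 252 kN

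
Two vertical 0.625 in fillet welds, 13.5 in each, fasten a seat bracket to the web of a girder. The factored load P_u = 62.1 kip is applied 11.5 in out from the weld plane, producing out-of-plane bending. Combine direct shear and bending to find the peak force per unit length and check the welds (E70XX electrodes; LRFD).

E70XX → F_EXX = 70 ksi.
L_w = 2 × 13.5 = 27 in; section modulus (unit throat) S = 2 × L²/6 = 60.75 in².
Direct shear f_v = P/L_w = 62.1/27 = 2.3 kip/in.
Moment M = P × e = 62.1 × 11.5 = 714.15 kip·in; bending f_b = M/S = 11.76 kip/in.
f_max = √(f_v² + f_b²) = √(2.3² + 11.76²) = 11.98 kip/in.
φr_n = 0.75 × 0.6 × 70 × (0.707 × 0.625) = 13.92 kip/in → adequate.

f_max ≈ 12 kip/in; adequate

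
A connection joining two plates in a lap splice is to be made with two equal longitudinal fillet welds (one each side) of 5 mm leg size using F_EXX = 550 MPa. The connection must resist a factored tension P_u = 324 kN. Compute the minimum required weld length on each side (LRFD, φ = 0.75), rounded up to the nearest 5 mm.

L = 190 mm on each side

Throat t_e = 0.707 × 5 = 3.535 mm.
φr_n = 0.75 × 0.6 × 550 × 3.535 × 10⁻³ = 0.8749 kN/mm.
L_req = P_u / φr_n = 324 / 0.8749 = 370.3 mm total.
Per side: 370.3 / 2 = 185.2 mm.
Round up → use L = 190 mm on each side.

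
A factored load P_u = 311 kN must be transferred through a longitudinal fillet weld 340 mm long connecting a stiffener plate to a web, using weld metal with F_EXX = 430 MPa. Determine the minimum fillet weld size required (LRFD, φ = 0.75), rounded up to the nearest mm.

Total weld length L = 340 mm.
Required throat t_e = P_u / (φ × 0.6 F_EXX × L) = 311 / (0.75 × 0.6 × 430 × 340 × 10⁻³) = 4.727 mm.
Required leg w = t_e / 0.707 = 6.686 mm → use 7 mm.

w = 7 mm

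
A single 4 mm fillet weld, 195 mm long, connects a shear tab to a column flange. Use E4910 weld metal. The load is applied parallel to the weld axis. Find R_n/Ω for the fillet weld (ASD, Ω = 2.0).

R_n/Ω ≈ 81.1 kN

E49XX → F_EXX = 490 MPa.
Effective throat t_e = 0.707 × 4 = 2.828 mm.
Total length L = 195 mm; A_we = 2.828 × 195 = 551.5 mm².
F_nw = 0.6 F_EXX = 0.6 × 490 = 294 MPa.
R_n = 294 × 551.5 × 10⁻³ = 162.1 kN; R_n/Ω = 162.1/2.0 = 81.06 kN.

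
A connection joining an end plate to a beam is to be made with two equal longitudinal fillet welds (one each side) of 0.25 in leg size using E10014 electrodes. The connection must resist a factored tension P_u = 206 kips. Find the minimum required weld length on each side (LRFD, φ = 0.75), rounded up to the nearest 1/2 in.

L = 13 in on each side

E100XX → F_EXX = 100 ksi.
Throat t_e = 0.707 × 0.25 = 0.1767 in.
φr_n = 0.75 × 0.6 × 100 × 0.1767 = 7.954 kips/in.
L_req = P_u / φr_n = 206 / 7.954 = 25.9 in total.
Per side: 25.9 / 2 = 12.95 in.
Round up → use L = 13 in on each side.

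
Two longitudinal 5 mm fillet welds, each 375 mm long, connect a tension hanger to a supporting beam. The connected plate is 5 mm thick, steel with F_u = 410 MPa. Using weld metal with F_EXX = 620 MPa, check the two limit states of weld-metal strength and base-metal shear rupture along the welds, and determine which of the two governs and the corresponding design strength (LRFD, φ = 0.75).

t_e = 0.707 × 5 = 3.535 mm; L = 750 mm.
Weld metal: φR_n = 0.75 × 0.6 × 620 × 3.535 × 750 × 10⁻³ = 739.7 kN.
Base metal (shear rupture): φR_n = 0.75 × 0.6 × 410 × 5 × 750 × 10⁻³ = 691.9 kN.
Governing: base-metal shear rupture.

φR_n ≈ 692 kN (base-metal shear rupture governs)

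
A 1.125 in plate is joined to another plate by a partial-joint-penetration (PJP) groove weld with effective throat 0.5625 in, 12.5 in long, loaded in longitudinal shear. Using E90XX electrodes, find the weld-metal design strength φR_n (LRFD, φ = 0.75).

φR_n ≈ 285 kips

E90XX → F_EXX = 90 ksi.
Effective throat (given) t_e = 0.5625 in.
A_we = 0.5625 × 12.5 = 7.031 in².
F_nw = 0.6 F_EXX = 54 ksi.
φR_n = 0.75 × 54 × 7.031 = 284.8 kips.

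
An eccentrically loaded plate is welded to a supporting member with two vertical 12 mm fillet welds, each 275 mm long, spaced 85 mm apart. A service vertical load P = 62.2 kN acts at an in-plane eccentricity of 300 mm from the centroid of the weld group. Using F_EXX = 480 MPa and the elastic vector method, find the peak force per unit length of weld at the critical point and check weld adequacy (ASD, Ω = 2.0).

Total weld length L_w = 550 mm. Treat welds as unit-width lines.
Polar moment about centroid: J = 2[d³/12 + d(b/2)²] = 2[275³/12 + 275×42.5²] = 4460000 mm³.
Direct shear f_v = P/L_w = 62.2×10³ / 550 = 113.1 N/mm (vertical).
Torsion M = P·e = 62.2×10³ × 300 = 18660000 N·mm.
Critical point at (x, y) = (42.5, 137.5) from centroid. f_tx = M·y/J = 575.3 N/mm; f_ty = M·x/J = 177.8 N/mm.
Resultant f_max = √[f_tx² + (f_v + f_ty)²] = √[575.3² + (113.1 + 177.8)²] = 644.7 N/mm.
Capacity per unit length: r_n/Ω = (1/2.0) × 0.6 × 480 × (0.707 × 12) = 1222 N/mm.
644.7 ≤ 1222 → adequate.

f_max ≈ 645 N/mm; adequate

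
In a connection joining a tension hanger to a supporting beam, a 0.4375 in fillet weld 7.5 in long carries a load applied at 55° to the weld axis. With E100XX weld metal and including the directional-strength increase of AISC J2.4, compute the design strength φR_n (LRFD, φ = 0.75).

E100XX → F_EXX = 100 ksi.
t_e = 0.707 × 0.4375 = 0.3093 in; A_we = 0.3093 × 7.5 = 2.32 in².
Directional factor: 1.0 + 0.5 sin^1.5(55°) = 1.371.
F_nw = 0.6 × 100 × 1.371 = 82.24 ksi.
φR_n = 0.75 × 82.24 × 2.32 = 143.1 kips.

φR_n ≈ 143 kips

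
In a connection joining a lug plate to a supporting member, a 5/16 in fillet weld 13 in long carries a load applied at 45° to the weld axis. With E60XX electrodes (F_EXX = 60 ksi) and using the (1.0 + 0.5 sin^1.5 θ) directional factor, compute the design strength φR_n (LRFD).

t_e = 0.707 × 0.3125 = 0.2209 in; A_we = 0.2209 × 13 = 2.872 in².
Directional factor: 1.0 + 0.5 sin^1.5(45°) = 1.297.
F_nw = 0.6 × 60 × 1.297 = 46.7 ksi.
φR_n = 0.75 × 46.7 × 2.872 = 100.6 kips.

φR_n ≈ 101 kips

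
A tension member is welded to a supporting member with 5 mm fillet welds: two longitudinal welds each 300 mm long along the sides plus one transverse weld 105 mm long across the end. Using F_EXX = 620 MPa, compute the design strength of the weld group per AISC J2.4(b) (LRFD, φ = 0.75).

t_e = 0.707 × 5 = 3.535 mm.
R_nwl = 0.6 × 620 × 3.535 × 600 × 10⁻³ = 789 kN (longitudinal, 2 welds).
R_nwt = 0.6 × 620 × 3.535 × 105 × 10⁻³ = 138.1 kN (transverse, base value).
(i) R_nwl + R_nwt = 927.1 kN; (ii) 0.85 R_nwl + 1.5 R_nwt = 877.8 kN.
R_n = max = 927.1 kN [governs: (i)]; φR_n = 695.3 kN.

φR_n ≈ 695 kN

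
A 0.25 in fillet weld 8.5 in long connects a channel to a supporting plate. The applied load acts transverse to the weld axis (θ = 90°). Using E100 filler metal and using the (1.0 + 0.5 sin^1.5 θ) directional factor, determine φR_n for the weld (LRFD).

E100XX → F_EXX = 100 ksi.
t_e = 0.707 × 0.25 = 0.1767 in; A_we = 0.1767 × 8.5 = 1.502 in².
Directional factor: 1.0 + 0.5 sin^1.5(90°) = 1.5.
F_nw = 0.6 × 100 × 1.5 = 90 ksi.
φR_n = 0.75 × 90 × 1.502 = 101.4 kip.

φR_n ≈ 101 kip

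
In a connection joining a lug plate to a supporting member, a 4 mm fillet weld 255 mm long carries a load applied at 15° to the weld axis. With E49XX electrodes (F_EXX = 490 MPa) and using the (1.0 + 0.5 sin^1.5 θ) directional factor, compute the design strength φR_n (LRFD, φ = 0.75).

φR_n ≈ 169 kN

t_e = 0.707 × 4 = 2.828 mm; A_we = 2.828 × 255 = 721.1 mm².
Directional factor: 1.0 + 0.5 sin^1.5(15°) = 1.066.
F_nw = 0.6 × 490 × 1.066 = 313.4 MPa.
φR_n = 0.75 × 313.4 × 721.1 × 10⁻³ = 169.5 kN.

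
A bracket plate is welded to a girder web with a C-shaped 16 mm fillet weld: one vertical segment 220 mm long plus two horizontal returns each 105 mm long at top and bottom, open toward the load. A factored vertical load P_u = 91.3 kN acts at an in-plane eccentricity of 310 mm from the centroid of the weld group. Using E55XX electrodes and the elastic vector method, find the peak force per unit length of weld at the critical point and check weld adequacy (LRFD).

f_max ≈ 1120 N/mm; adequate

E55XX → F_EXX = 550 MPa.
Total weld length L_w = 430 mm. Treat welds as unit-width lines.
Centroid: x̄ = 2×105×52.5 / 430 = 25.64 mm from the vertical weld.
Polar moment about centroid: J = I_x + I_y = [220³/12 + 2×105×110²] + [220×25.64² + 2(105³/12 + 105×26.86²)] = 3917000 mm³.
Direct shear f_v = P/L_w = 91.3×10³ / 430 = 212.3 N/mm (vertical).
Torsion M = P·e = 91.3×10³ × 310 = 28303000 N·mm.
Critical point at (x, y) = (79.36, 110) from centroid. f_tx = M·y/J = 794.7 N/mm; f_ty = M·x/J = 573.4 N/mm.
Resultant f_max = √[f_tx² + (f_v + f_ty)²] = √[794.7² + (212.3 + 573.4)²] = 1118 N/mm.
Capacity per unit length: φr_n = 0.75 × 0.6 × 550 × (0.707 × 16) = 2800 N/mm.
1118 ≤ 2800 → adequate.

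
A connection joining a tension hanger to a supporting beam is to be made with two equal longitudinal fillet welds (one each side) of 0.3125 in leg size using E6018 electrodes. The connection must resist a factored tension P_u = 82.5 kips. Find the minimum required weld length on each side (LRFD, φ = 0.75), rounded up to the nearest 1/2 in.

E60XX → F_EXX = 60 ksi.
Throat t_e = 0.707 × 0.3125 = 0.2209 in.
φr_n = 0.75 × 0.6 × 60 × 0.2209 = 5.965 kips/in.
L_req = P_u / φr_n = 82.5 / 5.965 = 13.83 in total.
Per side: 13.83 / 2 = 6.915 in.
Round up → use L = 7 in on each side.

L = 7 in on each side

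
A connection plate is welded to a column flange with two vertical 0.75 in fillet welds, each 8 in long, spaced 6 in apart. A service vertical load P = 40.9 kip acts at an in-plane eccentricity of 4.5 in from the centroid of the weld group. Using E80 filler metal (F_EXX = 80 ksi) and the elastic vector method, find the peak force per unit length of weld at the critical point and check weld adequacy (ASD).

Total weld length L_w = 16 in. Treat welds as unit-width lines.
Polar moment about centroid: J = 2[d³/12 + d(b/2)²] = 2[8³/12 + 8×3²] = 229.3 in³.
Direct shear f_v = P/L_w = 40.9 / 16 = 2.556 kip/in (vertical).
Torsion M = P·e = 40.9 × 4.5 = 184.05 kip·in.
Critical point at (x, y) = (3, 4) from centroid. f_tx = M·y/J = 3.21 kip/in; f_ty = M·x/J = 2.408 kip/in.
Resultant f_max = √[f_tx² + (f_v + f_ty)²] = √[3.21² + (2.556 + 2.408)²] = 5.911 kip/in.
Capacity per unit length: r_n/Ω = (1/2.0) × 0.6 × 80 × (0.707 × 0.75) = 12.73 kip/in.
5.911 ≤ 12.73 → adequate.

f_max ≈ 5.91 kip/in; adequate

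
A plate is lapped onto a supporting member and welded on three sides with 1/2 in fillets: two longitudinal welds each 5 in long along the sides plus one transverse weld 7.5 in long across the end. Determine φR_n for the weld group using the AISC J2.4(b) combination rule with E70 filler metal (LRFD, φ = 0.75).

φR_n ≈ 220 kip

E70XX → F_EXX = 70 ksi.
t_e = 0.707 × 0.5 = 0.3535 in.
R_nwl = 0.6 × 70 × 0.3535 × 10 = 148.5 kip (longitudinal, 2 welds).
R_nwt = 0.6 × 70 × 0.3535 × 7.5 = 111.4 kip (transverse, base value).
(i) R_nwl + R_nwt = 259.8 kip; (ii) 0.85 R_nwl + 1.5 R_nwt = 293.2 kip.
R_n = max = 293.2 kip [governs: (ii)]; φR_n = 219.9 kip.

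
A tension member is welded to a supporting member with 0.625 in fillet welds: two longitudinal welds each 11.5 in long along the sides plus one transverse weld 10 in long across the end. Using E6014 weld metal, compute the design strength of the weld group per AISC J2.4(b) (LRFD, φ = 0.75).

E60XX → F_EXX = 60 ksi.
t_e = 0.707 × 0.625 = 0.4419 in.
R_nwl = 0.6 × 60 × 0.4419 × 23 = 365.9 kip (longitudinal, 2 welds).
R_nwt = 0.6 × 60 × 0.4419 × 10 = 159.1 kip (transverse, base value).
(i) R_nwl + R_nwt = 524.9 kip; (ii) 0.85 R_nwl + 1.5 R_nwt = 549.6 kip.
R_n = max = 549.6 kip [governs: (ii)]; φR_n = 412.2 kip.

φR_n ≈ 412 kip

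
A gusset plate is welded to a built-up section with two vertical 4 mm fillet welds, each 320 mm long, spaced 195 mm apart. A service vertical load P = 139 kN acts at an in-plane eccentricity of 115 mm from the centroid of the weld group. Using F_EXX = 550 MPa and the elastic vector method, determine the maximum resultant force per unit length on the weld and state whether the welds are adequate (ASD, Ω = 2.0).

Total weld length L_w = 640 mm. Treat welds as unit-width lines.
Polar moment about centroid: J = 2[d³/12 + d(b/2)²] = 2[320³/12 + 320×97.5²] = 11550000 mm³.
Direct shear f_v = P/L_w = 139×10³ / 640 = 217.2 N/mm (vertical).
Torsion M = P·e = 139×10³ × 115 = 15985000 N·mm.
Critical point at (x, y) = (97.5, 160) from centroid. f_tx = M·y/J = 221.5 N/mm; f_ty = M·x/J = 135 N/mm.
Resultant f_max = √[f_tx² + (f_v + f_ty)²] = √[221.5² + (217.2 + 135)²] = 416.1 N/mm.
Capacity per unit length: r_n/Ω = (1/2.0) × 0.6 × 550 × (0.707 × 4) = 466.6 N/mm.
416.1 ≤ 466.6 → adequate.

f_max ≈ 416 N/mm; adequate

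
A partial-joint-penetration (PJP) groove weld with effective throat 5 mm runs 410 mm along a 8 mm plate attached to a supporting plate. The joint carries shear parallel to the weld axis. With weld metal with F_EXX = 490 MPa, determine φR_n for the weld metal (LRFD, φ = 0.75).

Effective throat (given) t_e = 5 mm.
A_we = 5 × 410 = 2050 mm².
F_nw = 0.6 F_EXX = 294 MPa.
φR_n = 0.75 × 294 × 2050 × 10⁻³ = 452 kN.

φR_n ≈ 452 kN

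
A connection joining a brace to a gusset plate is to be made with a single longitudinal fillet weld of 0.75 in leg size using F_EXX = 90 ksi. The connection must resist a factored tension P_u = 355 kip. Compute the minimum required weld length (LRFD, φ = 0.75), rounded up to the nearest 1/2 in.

Throat t_e = 0.707 × 0.75 = 0.5302 in.
φr_n = 0.75 × 0.6 × 90 × 0.5302 = 21.48 kip/in.
L_req = P_u / φr_n = 355 / 21.48 = 16.53 in total.
Round up → use L = 17 in.

L = 17 in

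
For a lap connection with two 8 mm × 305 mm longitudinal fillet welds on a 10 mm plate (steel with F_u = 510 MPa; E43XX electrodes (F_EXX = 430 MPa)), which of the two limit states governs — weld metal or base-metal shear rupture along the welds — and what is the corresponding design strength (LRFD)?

φR_n ≈ 668 kN (weld metal governs)

t_e = 0.707 × 8 = 5.656 mm; L = 610 mm.
Weld metal: φR_n = 0.75 × 0.6 × 430 × 5.656 × 610 × 10⁻³ = 667.6 kN.
Base metal (shear rupture): φR_n = 0.75 × 0.6 × 510 × 10 × 610 × 10⁻³ = 1400 kN.
Governing: weld metal.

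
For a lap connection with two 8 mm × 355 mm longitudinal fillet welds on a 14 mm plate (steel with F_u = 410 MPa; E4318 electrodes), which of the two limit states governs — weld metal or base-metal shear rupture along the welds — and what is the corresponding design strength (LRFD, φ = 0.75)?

E43XX → F_EXX = 430 MPa.
t_e = 0.707 × 8 = 5.656 mm; L = 710 mm.
Weld metal: φR_n = 0.75 × 0.6 × 430 × 5.656 × 710 × 10⁻³ = 777 kN.
Base metal (shear rupture): φR_n = 0.75 × 0.6 × 410 × 14 × 710 × 10⁻³ = 1834 kN.
Governing: weld metal.

φR_n ≈ 777 kN (weld metal governs)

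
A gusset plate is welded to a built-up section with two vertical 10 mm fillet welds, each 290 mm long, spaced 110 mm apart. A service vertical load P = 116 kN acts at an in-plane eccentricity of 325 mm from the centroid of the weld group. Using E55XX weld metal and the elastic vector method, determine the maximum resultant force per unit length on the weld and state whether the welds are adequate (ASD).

E55XX → F_EXX = 550 MPa.
Total weld length L_w = 580 mm. Treat welds as unit-width lines.
Polar moment about centroid: J = 2[d³/12 + d(b/2)²] = 2[290³/12 + 290×55²] = 5819000 mm³.
Direct shear f_v = P/L_w = 116×10³ / 580 = 200 N/mm (vertical).
Torsion M = P·e = 116×10³ × 325 = 37700000 N·mm.
Critical point at (x, y) = (55, 145) from centroid. f_tx = M·y/J = 939.4 N/mm; f_ty = M·x/J = 356.3 N/mm.
Resultant f_max = √[f_tx² + (f_v + f_ty)²] = √[939.4² + (200 + 356.3)²] = 1092 N/mm.
Capacity per unit length: r_n/Ω = (1/2.0) × 0.6 × 550 × (0.707 × 10) = 1167 N/mm.
1092 ≤ 1167 → adequate.

f_max ≈ 1090 N/mm; adequate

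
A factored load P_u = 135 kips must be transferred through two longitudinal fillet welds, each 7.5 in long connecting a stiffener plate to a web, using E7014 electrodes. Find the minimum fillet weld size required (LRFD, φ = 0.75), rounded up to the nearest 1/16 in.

w = 7/16 in

E70XX → F_EXX = 70 ksi.
Total weld length L = 15 in.
Required throat t_e = P_u / (φ × 0.6 F_EXX × L) = 135 / (0.75 × 0.6 × 70 × 15) = 0.2857 in.
Required leg w = t_e / 0.707 = 0.4041 in → use 7/16 in.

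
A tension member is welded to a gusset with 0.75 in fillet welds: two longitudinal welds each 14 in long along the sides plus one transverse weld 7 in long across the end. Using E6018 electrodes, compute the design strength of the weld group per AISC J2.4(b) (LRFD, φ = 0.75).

E60XX → F_EXX = 60 ksi.
t_e = 0.707 × 0.75 = 0.5302 in.
R_nwl = 0.6 × 60 × 0.5302 × 28 = 534.5 kip (longitudinal, 2 welds).
R_nwt = 0.6 × 60 × 0.5302 × 7 = 133.6 kip (transverse, base value).
(i) R_nwl + R_nwt = 668.1 kip; (ii) 0.85 R_nwl + 1.5 R_nwt = 654.8 kip.
R_n = max = 668.1 kip [governs: (i)]; φR_n = 501.1 kip.

φR_n ≈ 501 kip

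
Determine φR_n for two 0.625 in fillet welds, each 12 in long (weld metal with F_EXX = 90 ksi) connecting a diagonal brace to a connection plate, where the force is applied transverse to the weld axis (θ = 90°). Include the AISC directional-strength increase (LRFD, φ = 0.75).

t_e = 0.707 × 0.625 = 0.4419 in; A_we = 0.4419 × 24 = 10.6 in².
Directional factor: 1.0 + 0.5 sin^1.5(90°) = 1.5.
F_nw = 0.6 × 90 × 1.5 = 81 ksi.
φR_n = 0.75 × 81 × 10.6 = 644.3 kip.

φR_n ≈ 644 kip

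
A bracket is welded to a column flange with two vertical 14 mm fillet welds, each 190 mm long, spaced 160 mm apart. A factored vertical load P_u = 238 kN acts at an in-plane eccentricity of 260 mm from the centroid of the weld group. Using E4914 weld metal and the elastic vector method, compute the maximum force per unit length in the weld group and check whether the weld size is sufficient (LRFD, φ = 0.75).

E49XX → F_EXX = 490 MPa.
Total weld length L_w = 380 mm. Treat welds as unit-width lines.
Polar moment about centroid: J = 2[d³/12 + d(b/2)²] = 2[190³/12 + 190×80²] = 3575000 mm³.
Direct shear f_v = P/L_w = 238×10³ / 380 = 626.3 N/mm (vertical).
Torsion M = P·e = 238×10³ × 260 = 61880000 N·mm.
Critical point at (x, y) = (80, 95) from centroid. f_tx = M·y/J = 1644 N/mm; f_ty = M·x/J = 1385 N/mm.
Resultant f_max = √[f_tx² + (f_v + f_ty)²] = √[1644² + (626.3 + 1385)²] = 2598 N/mm.
Capacity per unit length: φr_n = 0.75 × 0.6 × 490 × (0.707 × 14) = 2183 N/mm.
2598 > 2183 → NOT adequate.

f_max ≈ 2600 N/mm; NOT adequate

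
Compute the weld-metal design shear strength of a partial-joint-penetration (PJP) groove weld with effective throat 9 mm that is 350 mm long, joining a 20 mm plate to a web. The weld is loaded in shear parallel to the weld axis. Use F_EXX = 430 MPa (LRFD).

Effective throat (given) t_e = 9 mm.
A_we = 9 × 350 = 3150 mm².
F_nw = 0.6 F_EXX = 258 MPa.
φR_n = 0.75 × 258 × 3150 × 10⁻³ = 609.5 kN.

φR_n ≈ 610 kN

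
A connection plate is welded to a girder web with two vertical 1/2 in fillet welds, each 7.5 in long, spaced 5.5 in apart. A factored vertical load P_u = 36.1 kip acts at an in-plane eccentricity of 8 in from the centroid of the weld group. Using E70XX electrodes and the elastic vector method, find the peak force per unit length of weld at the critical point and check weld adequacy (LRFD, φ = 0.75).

f_max ≈ 8.95 kip/in; adequate

E70XX → F_EXX = 70 ksi.
Total weld length L_w = 15 in. Treat welds as unit-width lines.
Polar moment about centroid: J = 2[d³/12 + d(b/2)²] = 2[7.5³/12 + 7.5×2.75²] = 183.8 in³.
Direct shear f_v = P/L_w = 36.1 / 15 = 2.407 kip/in (vertical).
Torsion M = P·e = 36.1 × 8 = 288.8 kip·in.
Critical point at (x, y) = (2.75, 3.75) from centroid. f_tx = M·y/J = 5.894 kip/in; f_ty = M·x/J = 4.322 kip/in.
Resultant f_max = √[f_tx² + (f_v + f_ty)²] = √[5.894² + (2.407 + 4.322)²] = 8.945 kip/in.
Capacity per unit length: φr_n = 0.75 × 0.6 × 70 × (0.707 × 0.5) = 11.14 kip/in.
8.945 ≤ 11.14 → adequate.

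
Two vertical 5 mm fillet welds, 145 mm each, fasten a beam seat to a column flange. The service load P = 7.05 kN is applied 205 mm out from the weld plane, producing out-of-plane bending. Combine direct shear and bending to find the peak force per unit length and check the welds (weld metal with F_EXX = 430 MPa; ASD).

f_max ≈ 208 N/mm; adequate

L_w = 2 × 145 = 290 mm; section modulus (unit throat) S = 2 × L²/6 = 7008 mm².
Direct shear f_v = P/L_w = 7.05×10³/290 = 24.31 N/mm.
Moment M = P × e = 7.05×10³ × 205 = 1445200 N·mm; bending f_b = M/S = 206.2 N/mm.
f_max = √(f_v² + f_b²) = √(24.31² + 206.2²) = 207.6 N/mm.
r_n/Ω = (1/2.0) × 0.6 × 430 × (0.707 × 5) = 456 N/mm → adequate.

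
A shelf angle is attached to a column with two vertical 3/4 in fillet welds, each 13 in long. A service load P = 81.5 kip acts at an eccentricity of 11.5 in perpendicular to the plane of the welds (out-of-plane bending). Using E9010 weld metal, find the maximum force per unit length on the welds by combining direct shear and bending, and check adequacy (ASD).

E90XX → F_EXX = 90 ksi.
L_w = 2 × 13 = 26 in; section modulus (unit throat) S = 2 × L²/6 = 56.33 in².
Direct shear f_v = P/L_w = 81.5/26 = 3.135 kip/in.
Moment M = P × e = 81.5 × 11.5 = 937.25 kip·in; bending f_b = M/S = 16.64 kip/in.
f_max = √(f_v² + f_b²) = √(3.135² + 16.64²) = 16.93 kip/in.
r_n/Ω = (1/2.0) × 0.6 × 90 × (0.707 × 0.75) = 14.32 kip/in → NOT adequate.

f_max ≈ 16.9 kip/in; NOT adequate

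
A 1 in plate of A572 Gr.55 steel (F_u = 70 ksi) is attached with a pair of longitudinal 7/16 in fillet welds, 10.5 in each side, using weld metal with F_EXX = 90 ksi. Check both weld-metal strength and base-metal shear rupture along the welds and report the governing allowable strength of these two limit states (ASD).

t_e = 0.707 × 0.4375 = 0.3093 in; L = 21 in.
Weld metal: R_n/Ω = (1/2.0) × 0.6 × 90 × 0.3093 × 21 = 175.4 kip.
Base metal (shear rupture): R_n/Ω = (1/2.0) × 0.6 × 70 × 1 × 21 = 441 kip.
Governing: weld metal.

R_n/Ω ≈ 175 kip (weld metal governs)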